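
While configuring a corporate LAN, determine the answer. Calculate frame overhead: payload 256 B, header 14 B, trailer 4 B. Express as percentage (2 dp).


Given: payload = 256 B, header = 14 B, trailer = 4 B
Overhead bytes = header + trailer = 14 + 4 = 18
Total frame = payload + overhead = 256 + 18 = 274
Overhead % = 18 / 274 * 100 = 6.5693% -> 6.57% (2 dp)

6.57


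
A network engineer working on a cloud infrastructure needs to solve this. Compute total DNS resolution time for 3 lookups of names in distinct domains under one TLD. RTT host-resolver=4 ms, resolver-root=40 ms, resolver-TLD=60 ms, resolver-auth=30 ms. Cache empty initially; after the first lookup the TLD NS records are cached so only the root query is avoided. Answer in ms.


Lookup 1 (cold cache): local + root + TLD + auth = 4 + 40 + 60 + 30 = 134 ms
Lookups 2..3 (TLD NS cached -> skip root; new domain -> still ask TLD and auth): local + TLD + auth = 4 + 60 + 30 = 94 ms each
Remaining 2 lookups: 2 * 94 = 188 ms
Total = 134 + 188 = 322 ms

322


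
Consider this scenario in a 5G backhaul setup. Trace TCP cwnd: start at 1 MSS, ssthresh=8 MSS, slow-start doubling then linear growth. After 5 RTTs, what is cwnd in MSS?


RTT 0: cwnd = 1 MSS (initial)
RTT 1: cwnd = 2 MSS (slow start, doubled)
RTT 2: cwnd = 4 MSS (slow start, doubled)
RTT 3: cwnd = 8 MSS (slow start, doubled)
RTT 4: cwnd = 9 MSS (congestion avoidance, +1)
RTT 5: cwnd = 10 MSS (congestion avoidance, +1)

10


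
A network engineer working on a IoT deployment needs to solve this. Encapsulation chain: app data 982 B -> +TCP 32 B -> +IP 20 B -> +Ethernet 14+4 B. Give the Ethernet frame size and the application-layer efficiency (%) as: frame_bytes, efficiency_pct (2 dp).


TCP segment = 982 + 32 = 1014 B
IP packet = 1014 + 20 = 1034 B
Ethernet frame = 1034 + 14 + 4 = 1052 B
Efficiency = app / frame = 982 / 1052 = 0.933460 = 93.3460% -> 93.35% (2 dp)

1052, 93.35


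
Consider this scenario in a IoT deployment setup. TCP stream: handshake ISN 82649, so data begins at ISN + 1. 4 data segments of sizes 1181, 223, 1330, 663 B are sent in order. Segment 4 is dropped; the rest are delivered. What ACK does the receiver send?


SYN uses sequence number 82649; first data byte = ISN + 1 = 82650.
Segment 1: SEQ = 82650, len = 1181 B, covers [82650, 83830]
Segment 2: SEQ = 83831, len = 223 B, covers [83831, 84053]
Segment 3: SEQ = 84054, len = 1330 B, covers [84054, 85383]
Segment 4: SEQ = 85384, len = 663 B, covers [85384, 86046] [LOST]
In-order data received: bytes [82650, 85383] (segments 1..3).
Segment 4 missing -> gap begins at byte 85384.
Cumulative ACK = next expected in-order byte = 82650 + 1181 + 223 + 1330 = 85384

85384


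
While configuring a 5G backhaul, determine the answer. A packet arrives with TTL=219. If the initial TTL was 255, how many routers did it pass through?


Given: initial TTL = 255, received TTL = 219
Hops = initial TTL - received TTL
Hops = 255 - 219 = 36

36


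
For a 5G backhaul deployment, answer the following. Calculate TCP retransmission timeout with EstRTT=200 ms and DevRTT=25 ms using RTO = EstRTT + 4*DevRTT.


Given: EstRTT = 200 ms, DevRTT = 25 ms
Timeout = EstRTT + 4 * DevRTT
4 * DevRTT = 4 * 25 = 100
Timeout = 200 + 100 = 300 ms

300


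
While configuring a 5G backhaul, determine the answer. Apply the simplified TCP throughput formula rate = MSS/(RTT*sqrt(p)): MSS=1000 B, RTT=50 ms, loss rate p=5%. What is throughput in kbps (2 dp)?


Given: MSS = 1000 bytes, RTT = 50 ms, loss = 5%
RTT in seconds = 50 / 1000 = 0.05
Loss rate = 5% = 0.05
sqrt(loss) = sqrt(0.05) = 0.223606797750
Throughput (bytes/s) = 1000 / (0.05 * 0.223606797750) = 89442.7191
Throughput (kbps) = 89442.7191 * 8 / 1000 = 715.541753 -> 715.54 kbps (2 dp)

715.54


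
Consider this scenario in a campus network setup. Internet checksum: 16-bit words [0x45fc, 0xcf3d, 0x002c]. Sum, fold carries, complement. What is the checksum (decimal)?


Given words: [0x45fc, 0xcf3d, 0x002c]
Step 1: Sum all words
Raw sum = 17916 + 53053 + 44 = 71013
Step 2: Fold carry: (5477 + 1) = 5478
One's complement = ~5478 & 0xFFFF = 60057

60057


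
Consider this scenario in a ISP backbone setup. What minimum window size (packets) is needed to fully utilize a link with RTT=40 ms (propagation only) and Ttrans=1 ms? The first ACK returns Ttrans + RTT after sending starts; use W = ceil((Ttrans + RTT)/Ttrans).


Given: Ttrans = 1 ms, RTT = 40 ms (= 2 * Tprop, Tprop = 20 ms)
Time until first ACK returns = Ttrans + RTT = 1 + 40 = 41 ms
Need W * Ttrans >= Ttrans + RTT  ->  W >= (Ttrans + RTT) / Ttrans
(Ttrans + RTT) / Ttrans = 41 / 1 = 41
W_min = ceil(41) = 41

41


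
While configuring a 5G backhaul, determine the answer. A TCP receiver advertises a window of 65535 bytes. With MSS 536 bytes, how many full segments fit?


Given: RWND = 65535 bytes, MSS = 536 bytes
Full segments = floor(RWND / MSS)
Full segments = floor(65535 / 536)
Full segments = floor(122.2668) = 122

122


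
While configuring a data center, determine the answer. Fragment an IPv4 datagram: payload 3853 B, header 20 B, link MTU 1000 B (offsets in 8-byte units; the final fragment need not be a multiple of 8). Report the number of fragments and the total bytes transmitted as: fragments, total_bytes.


Max data per non-final fragment = floor((MTU - header)/8)*8 = floor((1000 - 20)/8)*8 = floor(980/8)*8 = 976 B
Final fragment needs no 8-byte alignment: it can carry up to MTU - header = 980 B
Non-final fragments needed = ceil((payload - 980) / 976) = ceil(2873/976) = ceil(2.9436) = 3
Number of fragments = 3 + 1 = 4
Fragment sizes (data): 3 * 976 B + 925 B (last, 925 <= 980 OK)
Total bytes sent = payload + n_frags * header = 3853 + 4*20 = 3853 + 80 = 3933 B

4, 3933


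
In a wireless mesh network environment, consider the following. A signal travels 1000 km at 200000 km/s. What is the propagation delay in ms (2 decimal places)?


Given: distance = 1000 km, speed = 200000 km/s
Delay = distance / speed = 1000 / 200000 seconds
Delay in ms = 1000 * 1000 / 200000
Delay = 5.0000 ms
Rounded to 2 dp = 5.00 ms

5.00


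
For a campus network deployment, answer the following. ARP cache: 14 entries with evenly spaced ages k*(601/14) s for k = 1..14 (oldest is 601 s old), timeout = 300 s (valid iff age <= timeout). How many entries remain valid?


Ages are k * 601/14 s for k = 1..14 (spacing = 42.9286 s).
Entry k is valid iff k * 601/14 <= 300 iff k <= 14 * 300 / 601 = 6.9884
n_valid = floor(6.9884) = 6
(n_stale = 14 - 6 = 8)

6


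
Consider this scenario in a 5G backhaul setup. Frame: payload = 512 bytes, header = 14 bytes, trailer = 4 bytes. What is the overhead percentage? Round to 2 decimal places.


Given: payload = 512 B, header = 14 B, trailer = 4 B
Overhead bytes = header + trailer = 14 + 4 = 18
Total frame = payload + overhead = 512 + 18 = 530
Overhead % = 18 / 530 * 100 = 3.3962% -> 3.40% (2 dp)

3.40


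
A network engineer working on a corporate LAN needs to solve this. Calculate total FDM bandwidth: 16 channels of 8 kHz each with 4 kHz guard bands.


Given: 16 channels, 8 kHz each, guard = 4 kHz
Channel bandwidth = 16 * 8 = 128 kHz
Guard bands = 15 gaps * 4 kHz = 60 kHz
Total = 128 + 60 = 188 kHz

188


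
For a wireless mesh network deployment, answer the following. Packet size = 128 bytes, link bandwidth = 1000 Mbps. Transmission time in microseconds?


Given: packet = 128 bytes, bandwidth = 1000 Mbps
Packet in bits = 128 * 8 = 1024 bits
Bandwidth = 1000 * 10^6 = 1000000000 bps
Time = 1024 / 1000000000 seconds
Time in us = 1024 * 10^6 / 1000000000 = 1.024

1.024


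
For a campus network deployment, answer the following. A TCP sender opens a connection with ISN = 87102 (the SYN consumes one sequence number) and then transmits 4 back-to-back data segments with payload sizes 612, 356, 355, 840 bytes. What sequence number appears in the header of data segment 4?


The SYN occupies sequence number ISN = 87102, so the first data byte is ISN + 1 = 87103.
SEQ of data segment i = (ISN + 1) + sum of payload sizes of segments 1..i-1.
Segment 1: SEQ = 87103, payload = 612 bytes
Segment 2: SEQ = 87715, payload = 356 bytes
Segment 3: SEQ = 88071, payload = 355 bytes
Segment 4: SEQ = 88426, payload = 840 bytes
SEQ of segment 4 = 87103 + 612 + 356 + 355 = 88426

88426


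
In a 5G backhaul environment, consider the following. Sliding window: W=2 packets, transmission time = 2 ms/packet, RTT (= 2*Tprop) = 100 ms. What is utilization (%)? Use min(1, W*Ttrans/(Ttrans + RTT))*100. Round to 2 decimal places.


Given: W = 2, Ttrans = 2 ms, RTT = 100 ms (= 2 * Tprop, Tprop = 50 ms)
Cycle time = Ttrans + RTT = 2 + 100 = 102 ms (first packet sent until its ACK returns)
W * Ttrans = 2 * 2 = 4 ms of sending per cycle
W * Ttrans / (Ttrans + RTT) = 4 / 102 = 0.039216
U = min(1, 0.039216) = 0.039216
U% = 3.92%

3.92


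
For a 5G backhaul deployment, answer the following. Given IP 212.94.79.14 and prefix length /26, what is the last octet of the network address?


Given: IP = 212.94.79.14, prefix = /26
Subnet mask = 255.255.255.192
Last octet of IP: 14
Last octet of mask: 192
Network last octet = 14 AND 192 = 0

0


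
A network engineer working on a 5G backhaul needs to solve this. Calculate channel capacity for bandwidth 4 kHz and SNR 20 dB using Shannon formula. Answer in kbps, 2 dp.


Given: B = 4 kHz, SNR = 20 dB
SNR linear = 10^(20/10) = 100
1 + SNR = 101
log2(101) = 6.6582114828
C = 4 * 1000 * 6.6582114828 = 26632.8459 bps
C = 26.632846 kbps -> 26.63 kbps (2 dp)

26.63


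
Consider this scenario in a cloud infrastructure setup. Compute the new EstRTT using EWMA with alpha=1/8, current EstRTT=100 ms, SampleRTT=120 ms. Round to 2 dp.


Given: EstRTT = 100 ms, SampleRTT = 120 ms, alpha = 1/8
New EstRTT = (1 - alpha) * EstRTT + alpha * SampleRTT
(7/8) * 100 = 87.5
(1/8) * 120 = 15
New EstRTT = 87.5 + 15 = 102.5 ms -> 102.50 ms (2 dp)

102.50


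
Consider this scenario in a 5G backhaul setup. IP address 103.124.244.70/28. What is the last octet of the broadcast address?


Given: IP = 103.124.244.70, prefix = /28
Host bits = 32 - 28 = 4
Network last octet = 70 AND mask = 64
Host part size = 2^4 - 1 = 15
Broadcast last octet = 64 OR 15 = 79

79


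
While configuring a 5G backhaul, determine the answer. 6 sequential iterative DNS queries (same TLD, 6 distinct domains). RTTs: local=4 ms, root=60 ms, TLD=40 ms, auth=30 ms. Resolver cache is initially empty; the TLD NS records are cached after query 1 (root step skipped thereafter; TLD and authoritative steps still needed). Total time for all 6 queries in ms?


Lookup 1 (cold cache): local + root + TLD + auth = 4 + 60 + 40 + 30 = 134 ms
Lookups 2..6 (TLD NS cached -> skip root; new domain -> still ask TLD and auth): local + TLD + auth = 4 + 40 + 30 = 74 ms each
Remaining 5 lookups: 5 * 74 = 370 ms
Total = 134 + 370 = 504 ms

504


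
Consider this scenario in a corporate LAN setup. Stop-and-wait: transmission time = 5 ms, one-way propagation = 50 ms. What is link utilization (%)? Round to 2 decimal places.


Given: Ttrans = 5 ms, Tprop = 50 ms
RTT = 2 * Tprop = 2 * 50 = 100 ms
U = Ttrans / (Ttrans + RTT)
U = 5 / (5 + 100)
U = 5 / 105 = 0.047619
U% = 4.76%

4.76


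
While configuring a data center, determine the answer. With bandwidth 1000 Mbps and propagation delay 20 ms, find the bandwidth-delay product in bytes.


Given: bandwidth = 1000 Mbps, delay = 20 ms
BDP in bits = 1000 * 10^6 * 20 / 1000
BDP in bits = 20000000
BDP in bytes = 20000000 / 8 = 2500000

2500000


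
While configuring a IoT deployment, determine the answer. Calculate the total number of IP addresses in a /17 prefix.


Given: CIDR prefix /17
Host bits = 32 - 17 = 15
Total addresses = 2^15 = 32768

32768


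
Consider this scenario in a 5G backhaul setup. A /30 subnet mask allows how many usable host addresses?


Given: subnet mask /30
Host bits = 32 - 30 = 2
Total addresses = 2^2 = 4
Usable hosts = 4 - 2 (network + broadcast) = 2

2


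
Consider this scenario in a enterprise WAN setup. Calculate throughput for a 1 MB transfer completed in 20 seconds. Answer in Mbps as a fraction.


Given: file = 1 MB, time = 20 s
File in Mb = 1 * 8 = 8 Mb
Throughput = 8 / 20 Mbps
Throughput = 2/5 Mbps

2/5


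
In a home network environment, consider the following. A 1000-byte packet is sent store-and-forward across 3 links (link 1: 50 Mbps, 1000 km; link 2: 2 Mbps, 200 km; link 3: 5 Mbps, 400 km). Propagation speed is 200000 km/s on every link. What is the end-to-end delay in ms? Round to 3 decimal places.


Packet = 1000 bytes = 8000 bits. Store-and-forward: sum (t_trans + t_prop) per link.
Link 1: t_trans = 8000/(50*10^6) s = 0.1600 ms; t_prop = 1000/200000 s = 5.0000 ms; subtotal = 5.1600 ms
Link 2: t_trans = 8000/(2*10^6) s = 4.0000 ms; t_prop = 200/200000 s = 1.0000 ms; subtotal = 5.0000 ms
Link 3: t_trans = 8000/(5*10^6) s = 1.6000 ms; t_prop = 400/200000 s = 2.0000 ms; subtotal = 3.6000 ms
End-to-end = 5.1600 + 5.0000 + 3.6000 = 13.7600 ms -> 13.760 ms (3 dp)

13.760


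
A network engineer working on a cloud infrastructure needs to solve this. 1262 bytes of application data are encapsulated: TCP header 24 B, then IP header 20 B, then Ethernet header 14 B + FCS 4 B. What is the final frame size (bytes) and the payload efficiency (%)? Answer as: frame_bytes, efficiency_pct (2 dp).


TCP segment = 1262 + 24 = 1286 B
IP packet = 1286 + 20 = 1306 B
Ethernet frame = 1306 + 14 + 4 = 1324 B
Efficiency = app / frame = 1262 / 1324 = 0.953172 = 95.3172% -> 95.32% (2 dp)

1324, 95.32


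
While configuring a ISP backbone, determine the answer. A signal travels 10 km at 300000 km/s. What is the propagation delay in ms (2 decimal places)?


Given: distance = 10 km, speed = 300000 km/s
Delay = distance / speed = 10 / 300000 seconds
Delay in ms = 10 * 1000 / 300000
Delay = 0.0333 ms
Rounded to 2 dp = 0.03 ms

0.03


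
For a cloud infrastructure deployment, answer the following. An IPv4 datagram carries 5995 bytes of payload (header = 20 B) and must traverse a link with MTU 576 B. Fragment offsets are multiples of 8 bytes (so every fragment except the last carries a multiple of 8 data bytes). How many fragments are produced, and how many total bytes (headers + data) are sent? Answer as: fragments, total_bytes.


Max data per non-final fragment = floor((MTU - header)/8)*8 = floor((576 - 20)/8)*8 = floor(556/8)*8 = 552 B
Final fragment needs no 8-byte alignment: it can carry up to MTU - header = 556 B
Non-final fragments needed = ceil((payload - 556) / 552) = ceil(5439/552) = ceil(9.8533) = 10
Number of fragments = 10 + 1 = 11
Fragment sizes (data): 10 * 552 B + 475 B (last, 475 <= 556 OK)
Total bytes sent = payload + n_frags * header = 5995 + 11*20 = 5995 + 220 = 6215 B

11, 6215


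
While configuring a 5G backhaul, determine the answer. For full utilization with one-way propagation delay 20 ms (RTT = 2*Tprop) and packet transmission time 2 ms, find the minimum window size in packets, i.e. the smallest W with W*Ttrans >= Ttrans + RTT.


Given: Ttrans = 2 ms, RTT = 40 ms (= 2 * Tprop, Tprop = 20 ms)
Time until first ACK returns = Ttrans + RTT = 2 + 40 = 42 ms
Need W * Ttrans >= Ttrans + RTT  ->  W >= (Ttrans + RTT) / Ttrans
(Ttrans + RTT) / Ttrans = 42 / 2 = 21
W_min = ceil(21) = 21

21


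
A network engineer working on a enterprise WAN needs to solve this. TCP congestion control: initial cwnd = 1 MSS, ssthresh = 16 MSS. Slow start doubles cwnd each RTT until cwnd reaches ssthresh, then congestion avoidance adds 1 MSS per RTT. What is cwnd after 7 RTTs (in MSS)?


RTT 0: cwnd = 1 MSS (initial)
RTT 1: cwnd = 2 MSS (slow start, doubled)
RTT 2: cwnd = 4 MSS (slow start, doubled)
RTT 3: cwnd = 8 MSS (slow start, doubled)
RTT 4: cwnd = 16 MSS (slow start, doubled)
RTT 5: cwnd = 17 MSS (congestion avoidance, +1)
RTT 6: cwnd = 18 MSS (congestion avoidance, +1)
RTT 7: cwnd = 19 MSS (congestion avoidance, +1)

19


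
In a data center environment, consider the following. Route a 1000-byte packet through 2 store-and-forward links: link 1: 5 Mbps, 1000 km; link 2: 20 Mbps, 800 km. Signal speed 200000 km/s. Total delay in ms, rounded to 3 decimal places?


Packet = 1000 bytes = 8000 bits. Store-and-forward: sum (t_trans + t_prop) per link.
Link 1: t_trans = 8000/(5*10^6) s = 1.6000 ms; t_prop = 1000/200000 s = 5.0000 ms; subtotal = 6.6000 ms
Link 2: t_trans = 8000/(20*10^6) s = 0.4000 ms; t_prop = 800/200000 s = 4.0000 ms; subtotal = 4.4000 ms
End-to-end = 6.6000 + 4.4000 = 11.0000 ms -> 11.000 ms (3 dp)

11.000


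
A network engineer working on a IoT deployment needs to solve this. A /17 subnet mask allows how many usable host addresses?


Given: subnet mask /17
Host bits = 32 - 17 = 15
Total addresses = 2^15 = 32768
Usable hosts = 32768 - 2 (network + broadcast) = 32766

32766


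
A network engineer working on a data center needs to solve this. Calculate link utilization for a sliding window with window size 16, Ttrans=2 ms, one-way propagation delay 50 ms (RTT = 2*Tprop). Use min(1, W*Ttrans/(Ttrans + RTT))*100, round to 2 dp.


Given: W = 16, Ttrans = 2 ms, RTT = 100 ms (= 2 * Tprop, Tprop = 50 ms)
Cycle time = Ttrans + RTT = 2 + 100 = 102 ms (first packet sent until its ACK returns)
W * Ttrans = 16 * 2 = 32 ms of sending per cycle
W * Ttrans / (Ttrans + RTT) = 32 / 102 = 0.313725
U = min(1, 0.313725) = 0.313725
U% = 31.37%

31.37


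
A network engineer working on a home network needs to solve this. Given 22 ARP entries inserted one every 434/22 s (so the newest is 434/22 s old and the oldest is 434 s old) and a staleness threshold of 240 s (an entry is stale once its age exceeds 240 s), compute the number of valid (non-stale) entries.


Ages are k * 434/22 s for k = 1..22 (spacing = 19.7273 s).
Entry k is valid iff k * 434/22 <= 240 iff k <= 22 * 240 / 434 = 12.1659
n_valid = floor(12.1659) = 12
(n_stale = 22 - 12 = 10)

12


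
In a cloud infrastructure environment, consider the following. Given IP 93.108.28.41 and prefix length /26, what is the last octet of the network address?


Given: IP = 93.108.28.41, prefix = /26
Subnet mask = 255.255.255.192
Last octet of IP: 41
Last octet of mask: 192
Network last octet = 41 AND 192 = 0

0


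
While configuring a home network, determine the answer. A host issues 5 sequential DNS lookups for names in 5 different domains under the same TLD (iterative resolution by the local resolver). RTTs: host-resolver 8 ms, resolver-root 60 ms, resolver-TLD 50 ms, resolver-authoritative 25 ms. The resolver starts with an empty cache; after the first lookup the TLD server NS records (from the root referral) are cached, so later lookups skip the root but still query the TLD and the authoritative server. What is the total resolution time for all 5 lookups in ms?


Lookup 1 (cold cache): local + root + TLD + auth = 8 + 60 + 50 + 25 = 143 ms
Lookups 2..5 (TLD NS cached -> skip root; new domain -> still ask TLD and auth): local + TLD + auth = 8 + 50 + 25 = 83 ms each
Remaining 4 lookups: 4 * 83 = 332 ms
Total = 143 + 332 = 475 ms

475


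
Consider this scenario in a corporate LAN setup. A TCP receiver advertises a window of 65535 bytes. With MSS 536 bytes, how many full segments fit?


Given: RWND = 65535 bytes, MSS = 536 bytes
Full segments = floor(RWND / MSS)
Full segments = floor(65535 / 536)
Full segments = floor(122.2668) = 122

122


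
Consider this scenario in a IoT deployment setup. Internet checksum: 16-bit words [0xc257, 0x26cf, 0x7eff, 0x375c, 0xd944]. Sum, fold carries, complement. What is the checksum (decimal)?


Given words: [0xc257, 0x26cf, 0x7eff, 0x375c, 0xd944]
Step 1: Sum all words
Raw sum = 49751 + 9935 + 32511 + 14172 + 55620 = 161989
Step 2: Fold carry: (30917 + 2) = 30919
One's complement = ~30919 & 0xFFFF = 34616

34616


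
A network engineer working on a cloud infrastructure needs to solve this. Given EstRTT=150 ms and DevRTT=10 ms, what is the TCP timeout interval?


Given: EstRTT = 150 ms, DevRTT = 10 ms
Timeout = EstRTT + 4 * DevRTT
4 * DevRTT = 4 * 10 = 40
Timeout = 150 + 40 = 190 ms

190


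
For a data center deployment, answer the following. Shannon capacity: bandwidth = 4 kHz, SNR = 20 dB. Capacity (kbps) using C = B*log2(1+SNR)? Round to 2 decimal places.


Given: B = 4 kHz, SNR = 20 dB
SNR linear = 10^(20/10) = 100
1 + SNR = 101
log2(101) = 6.6582114828
C = 4 * 1000 * 6.6582114828 = 26632.8459 bps
C = 26.632846 kbps -> 26.63 kbps (2 dp)

26.63


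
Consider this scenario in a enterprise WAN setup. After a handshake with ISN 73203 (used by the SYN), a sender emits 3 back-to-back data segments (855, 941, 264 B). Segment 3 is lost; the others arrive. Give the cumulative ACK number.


SYN uses sequence number 73203; first data byte = ISN + 1 = 73204.
Segment 1: SEQ = 73204, len = 855 B, covers [73204, 74058]
Segment 2: SEQ = 74059, len = 941 B, covers [74059, 74999]
Segment 3: SEQ = 75000, len = 264 B, covers [75000, 75263] [LOST]
In-order data received: bytes [73204, 74999] (segments 1..2).
Segment 3 missing -> gap begins at byte 75000.
Cumulative ACK = next expected in-order byte = 73204 + 855 + 941 = 75000

75000


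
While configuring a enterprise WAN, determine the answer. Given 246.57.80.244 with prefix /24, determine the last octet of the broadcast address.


Given: IP = 246.57.80.244, prefix = /24
Host bits = 32 - 24 = 8
Network last octet = 244 AND mask = 0
Host part size = 2^8 - 1 = 255
Broadcast last octet = 0 OR 255 = 255

255


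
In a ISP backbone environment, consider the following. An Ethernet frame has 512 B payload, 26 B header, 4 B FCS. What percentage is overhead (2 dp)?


Given: payload = 512 B, header = 26 B, trailer = 4 B
Overhead bytes = header + trailer = 26 + 4 = 30
Total frame = payload + overhead = 512 + 30 = 542
Overhead % = 30 / 542 * 100 = 5.5351% -> 5.54% (2 dp)

5.54


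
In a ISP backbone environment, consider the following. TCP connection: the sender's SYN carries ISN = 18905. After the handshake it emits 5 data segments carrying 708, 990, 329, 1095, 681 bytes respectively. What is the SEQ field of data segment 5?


The SYN occupies sequence number ISN = 18905, so the first data byte is ISN + 1 = 18906.
SEQ of data segment i = (ISN + 1) + sum of payload sizes of segments 1..i-1.
Segment 1: SEQ = 18906, payload = 708 bytes
Segment 2: SEQ = 19614, payload = 990 bytes
Segment 3: SEQ = 20604, payload = 329 bytes
Segment 4: SEQ = 20933, payload = 1095 bytes
Segment 5: SEQ = 22028, payload = 681 bytes
SEQ of segment 5 = 18906 + 708 + 990 + 329 + 1095 = 22028

22028


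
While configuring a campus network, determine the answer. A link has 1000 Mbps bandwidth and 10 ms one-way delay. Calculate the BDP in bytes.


Given: bandwidth = 1000 Mbps, delay = 10 ms
BDP in bits = 1000 * 10^6 * 10 / 1000
BDP in bits = 10000000
BDP in bytes = 10000000 / 8 = 1250000

1250000


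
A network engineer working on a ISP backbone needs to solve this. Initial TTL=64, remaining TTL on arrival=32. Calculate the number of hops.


Given: initial TTL = 64, received TTL = 32
Hops = initial TTL - received TTL
Hops = 64 - 32 = 32

32


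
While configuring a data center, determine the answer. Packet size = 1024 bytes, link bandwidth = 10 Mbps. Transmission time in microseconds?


Given: packet = 1024 bytes, bandwidth = 10 Mbps
Packet in bits = 1024 * 8 = 8192 bits
Bandwidth = 10 * 10^6 = 10000000 bps
Time = 8192 / 10000000 seconds
Time in us = 8192 * 10^6 / 10000000 = 819.2

819.2


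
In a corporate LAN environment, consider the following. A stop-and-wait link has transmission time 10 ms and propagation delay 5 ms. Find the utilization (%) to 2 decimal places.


Given: Ttrans = 10 ms, Tprop = 5 ms
RTT = 2 * Tprop = 2 * 5 = 10 ms
U = Ttrans / (Ttrans + RTT)
U = 10 / (10 + 10)
U = 10 / 20 = 0.5
U% = 50.00%

50.00


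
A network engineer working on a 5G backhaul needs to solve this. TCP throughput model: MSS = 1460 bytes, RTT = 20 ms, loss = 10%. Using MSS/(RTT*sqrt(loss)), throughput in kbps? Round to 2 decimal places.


Given: MSS = 1460 bytes, RTT = 20 ms, loss = 10%
RTT in seconds = 20 / 1000 = 0.02
Loss rate = 10% = 0.1
sqrt(loss) = sqrt(0.1) = 0.316227766017
Throughput (bytes/s) = 1460 / (0.02 * 0.316227766017) = 230846.2692
Throughput (kbps) = 230846.2692 * 8 / 1000 = 1846.770154 -> 1846.77 kbps (2 dp)

1846.77


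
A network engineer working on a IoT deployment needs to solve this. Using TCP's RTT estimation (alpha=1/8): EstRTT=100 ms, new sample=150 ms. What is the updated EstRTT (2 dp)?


Given: EstRTT = 100 ms, SampleRTT = 150 ms, alpha = 1/8
New EstRTT = (1 - alpha) * EstRTT + alpha * SampleRTT
(7/8) * 100 = 87.5
(1/8) * 150 = 18.75
New EstRTT = 87.5 + 18.75 = 106.25 ms -> 106.25 ms (2 dp)

106.25


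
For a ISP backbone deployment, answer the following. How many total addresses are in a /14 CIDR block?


Given: CIDR prefix /14
Host bits = 32 - 14 = 18
Total addresses = 2^18 = 262144

262144


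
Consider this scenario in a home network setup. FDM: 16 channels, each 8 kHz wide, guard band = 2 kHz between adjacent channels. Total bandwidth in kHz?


Given: 16 channels, 8 kHz each, guard = 2 kHz
Channel bandwidth = 16 * 8 = 128 kHz
Guard bands = 15 gaps * 2 kHz = 30 kHz
Total = 128 + 30 = 158 kHz

158


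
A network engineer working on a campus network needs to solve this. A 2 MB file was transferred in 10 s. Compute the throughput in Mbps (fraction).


Given: file = 2 MB, time = 10 s
File in Mb = 2 * 8 = 16 Mb
Throughput = 16 / 10 Mbps
Throughput = 8/5 Mbps

8/5


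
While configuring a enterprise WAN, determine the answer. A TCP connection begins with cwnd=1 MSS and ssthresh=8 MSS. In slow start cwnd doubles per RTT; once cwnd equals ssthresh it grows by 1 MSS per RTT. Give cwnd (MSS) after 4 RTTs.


RTT 0: cwnd = 1 MSS (initial)
RTT 1: cwnd = 2 MSS (slow start, doubled)
RTT 2: cwnd = 4 MSS (slow start, doubled)
RTT 3: cwnd = 8 MSS (slow start, doubled)
RTT 4: cwnd = 9 MSS (congestion avoidance, +1)

9


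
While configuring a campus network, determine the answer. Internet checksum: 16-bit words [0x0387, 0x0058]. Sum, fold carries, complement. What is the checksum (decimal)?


Given words: [0x0387, 0x0058]
Step 1: Sum all words
Raw sum = 903 + 88 = 991
One's complement = ~991 & 0xFFFF = 64544

64544


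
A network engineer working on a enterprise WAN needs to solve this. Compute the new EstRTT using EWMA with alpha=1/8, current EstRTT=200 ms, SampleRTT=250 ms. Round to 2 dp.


Given: EstRTT = 200 ms, SampleRTT = 250 ms, alpha = 1/8
New EstRTT = (1 - alpha) * EstRTT + alpha * SampleRTT
(7/8) * 200 = 175
(1/8) * 250 = 31.25
New EstRTT = 175 + 31.25 = 206.25 ms -> 206.25 ms (2 dp)

206.25


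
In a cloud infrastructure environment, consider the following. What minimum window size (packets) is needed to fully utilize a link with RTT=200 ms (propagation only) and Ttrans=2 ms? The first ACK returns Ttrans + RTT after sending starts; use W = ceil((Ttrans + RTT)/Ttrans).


Given: Ttrans = 2 ms, RTT = 200 ms (= 2 * Tprop, Tprop = 100 ms)
Time until first ACK returns = Ttrans + RTT = 2 + 200 = 202 ms
Need W * Ttrans >= Ttrans + RTT  ->  W >= (Ttrans + RTT) / Ttrans
(Ttrans + RTT) / Ttrans = 202 / 2 = 101
W_min = ceil(101) = 101

101


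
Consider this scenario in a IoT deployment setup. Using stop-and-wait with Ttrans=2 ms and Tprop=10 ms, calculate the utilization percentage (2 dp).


Given: Ttrans = 2 ms, Tprop = 10 ms
RTT = 2 * Tprop = 2 * 10 = 20 ms
U = Ttrans / (Ttrans + RTT)
U = 2 / (2 + 20)
U = 2 / 22 = 0.090909
U% = 9.09%

9.09


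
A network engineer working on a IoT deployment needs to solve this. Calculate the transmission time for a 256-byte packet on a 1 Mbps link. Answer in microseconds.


Given: packet = 256 bytes, bandwidth = 1 Mbps
Packet in bits = 256 * 8 = 2048 bits
Bandwidth = 1 * 10^6 = 1000000 bps
Time = 2048 / 1000000 seconds
Time in us = 2048 * 10^6 / 1000000 = 2048

2048


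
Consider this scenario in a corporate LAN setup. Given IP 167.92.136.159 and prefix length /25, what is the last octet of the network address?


Given: IP = 167.92.136.159, prefix = /25
Subnet mask = 255.255.255.128
Last octet of IP: 159
Last octet of mask: 128
Network last octet = 159 AND 128 = 128

128


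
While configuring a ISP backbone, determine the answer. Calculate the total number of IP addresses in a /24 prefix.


Given: CIDR prefix /24
Host bits = 32 - 24 = 8
Total addresses = 2^8 = 256

256


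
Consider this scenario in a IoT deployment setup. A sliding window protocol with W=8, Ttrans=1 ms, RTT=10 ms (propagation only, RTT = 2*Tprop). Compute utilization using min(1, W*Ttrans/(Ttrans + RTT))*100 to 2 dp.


Given: W = 8, Ttrans = 1 ms, RTT = 10 ms (= 2 * Tprop, Tprop = 5 ms)
Cycle time = Ttrans + RTT = 1 + 10 = 11 ms (first packet sent until its ACK returns)
W * Ttrans = 8 * 1 = 8 ms of sending per cycle
W * Ttrans / (Ttrans + RTT) = 8 / 11 = 0.727273
U = min(1, 0.727273) = 0.727273
U% = 72.73%

72.73


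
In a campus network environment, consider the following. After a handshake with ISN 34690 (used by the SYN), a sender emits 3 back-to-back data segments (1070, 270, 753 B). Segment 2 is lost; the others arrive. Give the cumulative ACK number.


SYN uses sequence number 34690; first data byte = ISN + 1 = 34691.
Segment 1: SEQ = 34691, len = 1070 B, covers [34691, 35760]
Segment 2: SEQ = 35761, len = 270 B, covers [35761, 36030] [LOST]
Segment 3: SEQ = 36031, len = 753 B, covers [36031, 36783]
In-order data received: bytes [34691, 35760] (segments 1..1).
Segment 2 missing -> gap begins at byte 35761; later segments buffered out of order.
Cumulative ACK = next expected in-order byte = 34691 + 1070 = 35761

35761


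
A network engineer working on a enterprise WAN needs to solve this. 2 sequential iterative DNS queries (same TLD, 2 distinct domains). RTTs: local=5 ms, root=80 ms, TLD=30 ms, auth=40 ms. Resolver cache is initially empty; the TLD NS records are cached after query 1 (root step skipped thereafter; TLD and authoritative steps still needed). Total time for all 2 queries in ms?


Lookup 1 (cold cache): local + root + TLD + auth = 5 + 80 + 30 + 40 = 155 ms
Lookups 2..2 (TLD NS cached -> skip root; new domain -> still ask TLD and auth): local + TLD + auth = 5 + 30 + 40 = 75 ms each
Remaining 1 lookups: 1 * 75 = 75 ms
Total = 155 + 75 = 230 ms

230


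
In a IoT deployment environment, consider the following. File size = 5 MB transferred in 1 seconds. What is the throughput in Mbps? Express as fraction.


Given: file = 5 MB, time = 1 s
File in Mb = 5 * 8 = 40 Mb
Throughput = 40 / 1 Mbps
Throughput = 40 Mbps

40


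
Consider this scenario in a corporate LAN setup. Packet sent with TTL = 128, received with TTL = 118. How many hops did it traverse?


Given: initial TTL = 128, received TTL = 118
Hops = initial TTL - received TTL
Hops = 128 - 118 = 10

10


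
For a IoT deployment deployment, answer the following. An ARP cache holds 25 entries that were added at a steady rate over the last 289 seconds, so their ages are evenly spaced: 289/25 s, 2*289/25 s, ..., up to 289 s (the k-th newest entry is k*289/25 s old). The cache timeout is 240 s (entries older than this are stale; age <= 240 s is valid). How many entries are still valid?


Ages are k * 289/25 s for k = 1..25 (spacing = 11.5600 s).
Entry k is valid iff k * 289/25 <= 240 iff k <= 25 * 240 / 289 = 20.7612
n_valid = floor(20.7612) = 20
(n_stale = 25 - 20 = 5)

20


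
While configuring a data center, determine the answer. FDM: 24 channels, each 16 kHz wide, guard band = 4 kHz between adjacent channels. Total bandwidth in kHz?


Given: 24 channels, 16 kHz each, guard = 4 kHz
Channel bandwidth = 24 * 16 = 384 kHz
Guard bands = 23 gaps * 4 kHz = 92 kHz
Total = 384 + 92 = 476 kHz

476


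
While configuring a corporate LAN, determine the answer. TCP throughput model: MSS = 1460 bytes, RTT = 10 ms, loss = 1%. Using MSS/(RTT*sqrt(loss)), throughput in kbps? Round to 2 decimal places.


Given: MSS = 1460 bytes, RTT = 10 ms, loss = 1%
RTT in seconds = 10 / 1000 = 0.01
Loss rate = 1% = 0.01
sqrt(loss) = sqrt(0.01) = 0.1
Throughput (bytes/s) = 1460 / (0.01 * 0.1) = 1460000.0000
Throughput (kbps) = 1460000.0000 * 8 / 1000 = 11680.000000 -> 11680.00 kbps (2 dp)

11680.00


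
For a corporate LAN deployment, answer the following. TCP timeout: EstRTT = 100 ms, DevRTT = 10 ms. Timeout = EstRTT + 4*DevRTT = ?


Given: EstRTT = 100 ms, DevRTT = 10 ms
Timeout = EstRTT + 4 * DevRTT
4 * DevRTT = 4 * 10 = 40
Timeout = 100 + 40 = 140 ms

140


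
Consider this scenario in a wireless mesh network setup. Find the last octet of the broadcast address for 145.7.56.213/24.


Given: IP = 145.7.56.213, prefix = /24
Host bits = 32 - 24 = 8
Network last octet = 213 AND mask = 0
Host part size = 2^8 - 1 = 255
Broadcast last octet = 0 OR 255 = 255

255


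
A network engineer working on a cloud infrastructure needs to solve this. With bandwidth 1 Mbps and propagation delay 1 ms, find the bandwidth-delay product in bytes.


Given: bandwidth = 1 Mbps, delay = 1 ms
BDP in bits = 1 * 10^6 * 1 / 1000
BDP in bits = 1000
BDP in bytes = 1000 / 8 = 125

125


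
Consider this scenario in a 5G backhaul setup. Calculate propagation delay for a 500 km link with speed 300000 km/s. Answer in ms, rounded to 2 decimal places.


Given: distance = 500 km, speed = 300000 km/s
Delay = distance / speed = 500 / 300000 seconds
Delay in ms = 500 * 1000 / 300000
Delay = 1.6667 ms
Rounded to 2 dp = 1.67 ms

1.67


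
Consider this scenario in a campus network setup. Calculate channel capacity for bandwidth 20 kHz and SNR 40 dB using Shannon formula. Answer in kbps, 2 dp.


Given: B = 20 kHz, SNR = 40 dB
SNR linear = 10^(40/10) = 10000
1 + SNR = 10001
log2(10001) = 13.2878566418
C = 20 * 1000 * 13.2878566418 = 265757.1328 bps
C = 265.757133 kbps -> 265.76 kbps (2 dp)

265.76


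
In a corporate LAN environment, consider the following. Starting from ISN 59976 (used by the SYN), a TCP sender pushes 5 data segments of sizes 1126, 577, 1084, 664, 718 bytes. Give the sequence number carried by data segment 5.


The SYN occupies sequence number ISN = 59976, so the first data byte is ISN + 1 = 59977.
SEQ of data segment i = (ISN + 1) + sum of payload sizes of segments 1..i-1.
Segment 1: SEQ = 59977, payload = 1126 bytes
Segment 2: SEQ = 61103, payload = 577 bytes
Segment 3: SEQ = 61680, payload = 1084 bytes
Segment 4: SEQ = 62764, payload = 664 bytes
Segment 5: SEQ = 63428, payload = 718 bytes
SEQ of segment 5 = 59977 + 1126 + 577 + 1084 + 664 = 63428

63428


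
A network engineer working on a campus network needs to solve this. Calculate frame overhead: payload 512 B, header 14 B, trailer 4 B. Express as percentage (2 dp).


Given: payload = 512 B, header = 14 B, trailer = 4 B
Overhead bytes = header + trailer = 14 + 4 = 18
Total frame = payload + overhead = 512 + 18 = 530
Overhead % = 18 / 530 * 100 = 3.3962% -> 3.40% (2 dp)

3.40


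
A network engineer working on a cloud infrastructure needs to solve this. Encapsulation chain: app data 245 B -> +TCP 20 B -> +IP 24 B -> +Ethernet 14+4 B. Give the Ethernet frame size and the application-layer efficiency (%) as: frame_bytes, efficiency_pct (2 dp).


TCP segment = 245 + 20 = 265 B
IP packet = 265 + 24 = 289 B
Ethernet frame = 289 + 14 + 4 = 307 B
Efficiency = app / frame = 245 / 307 = 0.798046 = 79.8046% -> 79.80% (2 dp)

307, 79.80


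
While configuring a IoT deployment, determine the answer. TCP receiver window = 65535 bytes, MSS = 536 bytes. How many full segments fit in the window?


Given: RWND = 65535 bytes, MSS = 536 bytes
Full segments = floor(RWND / MSS)
Full segments = floor(65535 / 536)
Full segments = floor(122.2668) = 122

122


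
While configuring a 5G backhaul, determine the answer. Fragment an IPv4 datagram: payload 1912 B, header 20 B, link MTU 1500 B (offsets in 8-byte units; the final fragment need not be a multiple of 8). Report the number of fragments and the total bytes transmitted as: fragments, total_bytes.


Max data per non-final fragment = floor((MTU - header)/8)*8 = floor((1500 - 20)/8)*8 = floor(1480/8)*8 = 1480 B
Final fragment needs no 8-byte alignment: it can carry up to MTU - header = 1480 B
Non-final fragments needed = ceil((payload - 1480) / 1480) = ceil(432/1480) = ceil(0.2919) = 1
Number of fragments = 1 + 1 = 2
Fragment sizes (data): 1 * 1480 B + 432 B (last, 432 <= 1480 OK)
Total bytes sent = payload + n_frags * header = 1912 + 2*20 = 1912 + 40 = 1952 B

2, 1952


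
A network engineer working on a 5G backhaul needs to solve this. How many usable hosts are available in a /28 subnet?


Given: subnet mask /28
Host bits = 32 - 28 = 4
Total addresses = 2^4 = 16
Usable hosts = 16 - 2 (network + broadcast) = 14

14


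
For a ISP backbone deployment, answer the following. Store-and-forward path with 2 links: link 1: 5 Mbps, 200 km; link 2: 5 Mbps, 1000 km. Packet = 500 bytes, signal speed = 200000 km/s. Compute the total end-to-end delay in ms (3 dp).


Packet = 500 bytes = 4000 bits. Store-and-forward: sum (t_trans + t_prop) per link.
Link 1: t_trans = 4000/(5*10^6) s = 0.8000 ms; t_prop = 200/200000 s = 1.0000 ms; subtotal = 1.8000 ms
Link 2: t_trans = 4000/(5*10^6) s = 0.8000 ms; t_prop = 1000/200000 s = 5.0000 ms; subtotal = 5.8000 ms
End-to-end = 1.8000 + 5.8000 = 7.6000 ms -> 7.600 ms (3 dp)

7.600


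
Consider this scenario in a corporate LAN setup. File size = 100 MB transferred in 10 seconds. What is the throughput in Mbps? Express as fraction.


Given: file = 100 MB, time = 10 s
File in Mb = 100 * 8 = 800 Mb
Throughput = 800 / 10 Mbps
Throughput = 80 Mbps

80


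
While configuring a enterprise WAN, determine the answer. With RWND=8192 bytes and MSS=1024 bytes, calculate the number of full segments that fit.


Given: RWND = 8192 bytes, MSS = 1024 bytes
Full segments = floor(RWND / MSS)
Full segments = floor(8192 / 1024)
Full segments = floor(8.0) = 8

8


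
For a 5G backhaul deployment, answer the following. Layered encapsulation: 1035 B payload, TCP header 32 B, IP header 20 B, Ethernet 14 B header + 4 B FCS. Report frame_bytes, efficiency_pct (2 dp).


TCP segment = 1035 + 32 = 1067 B
IP packet = 1067 + 20 = 1087 B
Ethernet frame = 1087 + 14 + 4 = 1105 B
Efficiency = app / frame = 1035 / 1105 = 0.936652 = 93.6652% -> 93.67% (2 dp)

1105, 93.67


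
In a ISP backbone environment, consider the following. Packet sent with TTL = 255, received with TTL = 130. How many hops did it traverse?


Given: initial TTL = 255, received TTL = 130
Hops = initial TTL - received TTL
Hops = 255 - 130 = 125

125


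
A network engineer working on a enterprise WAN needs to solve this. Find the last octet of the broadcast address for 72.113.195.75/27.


Given: IP = 72.113.195.75, prefix = /27
Host bits = 32 - 27 = 5
Network last octet = 75 AND mask = 64
Host part size = 2^5 - 1 = 31
Broadcast last octet = 64 OR 31 = 95

95


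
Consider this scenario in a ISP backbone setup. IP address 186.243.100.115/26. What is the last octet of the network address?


Given: IP = 186.243.100.115, prefix = /26
Subnet mask = 255.255.255.192
Last octet of IP: 115
Last octet of mask: 192
Network last octet = 115 AND 192 = 64

64


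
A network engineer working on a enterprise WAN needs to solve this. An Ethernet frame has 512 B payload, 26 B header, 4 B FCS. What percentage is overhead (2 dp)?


Given: payload = 512 B, header = 26 B, trailer = 4 B
Overhead bytes = header + trailer = 26 + 4 = 30
Total frame = payload + overhead = 512 + 30 = 542
Overhead % = 30 / 542 * 100 = 5.5351% -> 5.54% (2 dp)

5.54


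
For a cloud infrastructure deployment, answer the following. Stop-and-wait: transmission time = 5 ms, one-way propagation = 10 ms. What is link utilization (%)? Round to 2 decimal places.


Given: Ttrans = 5 ms, Tprop = 10 ms
RTT = 2 * Tprop = 2 * 10 = 20 ms
U = Ttrans / (Ttrans + RTT)
U = 5 / (5 + 20)
U = 5 / 25 = 0.2
U% = 20.00%

20.00


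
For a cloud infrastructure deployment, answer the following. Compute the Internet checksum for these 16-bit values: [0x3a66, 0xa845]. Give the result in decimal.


Given words: [0x3a66, 0xa845]
Step 1: Sum all words
Raw sum = 14950 + 43077 = 58027
One's complement = ~58027 & 0xFFFF = 7508

7508
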